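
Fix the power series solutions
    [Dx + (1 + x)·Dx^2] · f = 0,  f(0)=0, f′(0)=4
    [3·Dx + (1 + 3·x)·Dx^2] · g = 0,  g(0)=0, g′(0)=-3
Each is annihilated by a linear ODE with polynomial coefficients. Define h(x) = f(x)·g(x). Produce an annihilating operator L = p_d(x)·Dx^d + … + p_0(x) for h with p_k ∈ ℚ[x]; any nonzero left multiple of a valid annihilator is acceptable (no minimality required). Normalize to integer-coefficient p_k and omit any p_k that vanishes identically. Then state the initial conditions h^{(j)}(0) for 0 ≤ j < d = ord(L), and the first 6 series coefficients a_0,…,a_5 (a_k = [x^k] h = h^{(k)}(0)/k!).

f: a_k = 0, 4, -2, 4/3, -1, 4/5, …
g: a_k = 0, -3, 9/2, -9, 81/4, -243/5, …
L₀ := L_f ⊗_s L_g (sym. prod.), ord ≤ 4.
L = (30 + 72·x + 54·x^2)·Dx + (76 + 354·x + 540·x^2 + 270·x^3)·Dx^2 + (29 + 200·x + 486·x^2 + 504·x^3 + 189·x^4)·Dx^3 + (2 + 19·x + 68·x^2 + 114·x^3 + 90·x^4 + 27·x^5)·Dx^4  (order 4).
h: a_k = 0, 0, -12, 24, -49, 108, …
ICs: h(0) = 0, h′(0) = 0, h′′(0) = -24, h′′′(0) = 144.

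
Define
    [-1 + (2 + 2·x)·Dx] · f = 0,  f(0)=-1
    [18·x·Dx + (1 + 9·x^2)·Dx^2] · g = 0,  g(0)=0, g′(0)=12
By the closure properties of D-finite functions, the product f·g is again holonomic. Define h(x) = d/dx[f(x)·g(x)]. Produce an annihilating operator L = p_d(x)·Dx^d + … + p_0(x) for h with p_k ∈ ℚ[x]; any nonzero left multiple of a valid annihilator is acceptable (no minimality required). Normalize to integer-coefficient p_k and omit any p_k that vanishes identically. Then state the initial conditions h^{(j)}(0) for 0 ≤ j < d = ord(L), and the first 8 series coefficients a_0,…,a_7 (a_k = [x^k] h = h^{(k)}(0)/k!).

L = (23 + 120·x - 570·x^2 - 648·x^3 - 81·x^4) + (52 + 220·x - 936·x^2 - 3048·x^3 - 2268·x^4 - 324·x^5)·Dx + (4 - 40·x - 68·x^2 - 432·x^3 - 948·x^4 - 648·x^5 - 108·x^6)·Dx^2  (order 2).
h: a_k = -12, -12, 225/2, 69, -31749/32, -91467/160, 11404773/1280, 10993887/2240, …
ICs: h(0) = -12, h′(0) = -12.

f: a_k = -1, -1/2, 1/8, -1/16, 5/128, -7/256, 21/1024, -33/2048, …
g: a_k = 0, 12, 0, -36, 0, 972/5, 0, -8748/7, …
f·g: L₀ = L_f ⊗_s L_g, ord ≤ 1·2.
h=h₀': d/dx-closure on L₀ ⇒ L.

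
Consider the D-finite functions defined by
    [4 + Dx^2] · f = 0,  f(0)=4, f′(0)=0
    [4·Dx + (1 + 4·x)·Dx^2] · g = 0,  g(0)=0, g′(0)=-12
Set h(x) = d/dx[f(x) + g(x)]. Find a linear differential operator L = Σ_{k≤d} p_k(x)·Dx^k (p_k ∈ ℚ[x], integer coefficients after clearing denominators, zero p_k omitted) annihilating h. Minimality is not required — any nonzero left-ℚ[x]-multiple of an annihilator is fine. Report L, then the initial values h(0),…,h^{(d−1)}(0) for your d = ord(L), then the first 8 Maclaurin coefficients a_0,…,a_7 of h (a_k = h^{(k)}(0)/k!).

f: a_k = 4, 0, -8, 0, 8/3, 0, -16/45, 0, …
g: a_k = 0, -12, 24, -64, 192, -3072/5, 2048, -49152/7, …
Sum ⇒ L₀ = lclm(L_f,L_g) in ℚ(x)⟨Dx⟩.
h=h₀': d/dx-closure on L₀ ⇒ L.
L = (400 + 128·x + 256·x^2) + (36 + 176·x + 192·x^2 + 256·x^3)·Dx + (100 + 32·x + 64·x^2)·Dx^2 + (9 + 44·x + 48·x^2 + 64·x^3)·Dx^3  (order 3).
h: a_k = -12, 32, -192, 2336/3, -3072, 184288/15, -49152, 61931584/315, …
ICs: h(0) = -12, h′(0) = 32, h′′(0) = -384.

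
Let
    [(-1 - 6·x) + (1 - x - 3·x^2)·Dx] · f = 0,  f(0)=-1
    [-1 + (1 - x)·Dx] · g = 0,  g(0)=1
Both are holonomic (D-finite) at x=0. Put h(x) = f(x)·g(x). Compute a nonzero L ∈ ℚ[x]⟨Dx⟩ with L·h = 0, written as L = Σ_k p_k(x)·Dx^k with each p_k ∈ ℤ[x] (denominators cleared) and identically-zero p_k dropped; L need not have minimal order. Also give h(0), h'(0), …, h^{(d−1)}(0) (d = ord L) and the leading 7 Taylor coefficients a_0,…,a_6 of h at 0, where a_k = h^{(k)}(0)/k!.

f: a_k = -1, -1, -4, -7, -19, -40, -97, …
g: a_k = 1, 1, 1, 1, 1, 1, 1, …
f·g: L₀ = L_f ⊗_s L_g, ord ≤ 1·1.
L = (-2 - 4·x + 9·x^2) + (1 - 2·x - 2·x^2 + 3·x^3)·Dx  (order 1).
h: a_k = -1, -2, -6, -13, -32, -72, -169, …
ICs: h(0) = -1.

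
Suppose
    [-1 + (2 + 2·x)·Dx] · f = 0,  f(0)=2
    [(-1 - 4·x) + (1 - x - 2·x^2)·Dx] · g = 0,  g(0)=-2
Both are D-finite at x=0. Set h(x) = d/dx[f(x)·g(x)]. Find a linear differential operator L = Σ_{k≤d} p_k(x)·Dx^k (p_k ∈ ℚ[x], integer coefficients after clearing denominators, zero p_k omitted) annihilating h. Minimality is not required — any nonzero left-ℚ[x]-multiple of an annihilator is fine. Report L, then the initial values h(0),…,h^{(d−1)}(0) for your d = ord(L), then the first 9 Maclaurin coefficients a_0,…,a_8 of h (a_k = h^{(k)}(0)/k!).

L = (9 + 20·x + 20·x^2) + (-2 - 2·x + 8·x^2 + 8·x^3)·Dx  (order 1).
h: a_k = -6, -27, -309/4, -1683/8, -33345/64, -160749/128, -1497321/512, -6851331/1024, -246538521/16384, …
ICs: h(0) = -6.

f: a_k = 2, 1, -1/4, 1/8, -5/64, 7/128, -21/512, 33/1024, -429/16384, …
g: a_k = -2, -2, -6, -10, -22, -42, -86, -170, -342, …
f·g: L₀ = L_f ⊗_s L_g, ord ≤ 1·1.
h₀' ⇒ L via d/dx closure of L₀.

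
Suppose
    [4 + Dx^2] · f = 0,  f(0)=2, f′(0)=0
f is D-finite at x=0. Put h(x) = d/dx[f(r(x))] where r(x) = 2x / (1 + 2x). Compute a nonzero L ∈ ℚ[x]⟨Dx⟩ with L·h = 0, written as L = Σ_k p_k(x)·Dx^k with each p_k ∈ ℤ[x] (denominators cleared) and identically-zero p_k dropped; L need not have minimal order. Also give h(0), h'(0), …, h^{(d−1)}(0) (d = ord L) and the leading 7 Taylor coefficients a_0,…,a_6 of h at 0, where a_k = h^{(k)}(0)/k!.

f: a_k = 2, 0, -4, 0, 4/3, 0, -8/45, …
Change of var in L_f (x↦r) gives L₀.
Differentiate: ansatz ord ≤ ord L₀ ⇒ L.
L = (40 + 96·x + 96·x^2) + (12 + 72·x + 144·x^2 + 96·x^3)·Dx + (1 + 8·x + 24·x^2 + 32·x^3 + 16·x^4)·Dx^2  (order 2).
h: a_k = 0, -32, 192, -2048/3, 5120/3, -39424/15, -7168/5, …
ICs: h(0) = 0, h′(0) = -32.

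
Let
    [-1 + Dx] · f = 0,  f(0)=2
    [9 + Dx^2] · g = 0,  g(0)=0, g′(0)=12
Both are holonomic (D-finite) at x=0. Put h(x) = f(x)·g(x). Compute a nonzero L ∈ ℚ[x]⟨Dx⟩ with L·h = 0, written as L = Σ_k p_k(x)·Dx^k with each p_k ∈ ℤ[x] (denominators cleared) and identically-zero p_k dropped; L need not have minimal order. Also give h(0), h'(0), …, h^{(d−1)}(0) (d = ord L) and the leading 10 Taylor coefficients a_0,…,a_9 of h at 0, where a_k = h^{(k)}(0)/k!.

L = 10 - 2·Dx + Dx^2  (order 2).
h: a_k = 0, 24, 24, -24, -32, -4/5, 52/5, 332/105, -16/15, -71/105, …
ICs: h(0) = 0, h′(0) = 24.

f: a_k = 2, 2, 1, 1/3, 1/12, 1/60, 1/360, 1/2520, 1/20160, 1/181440, …
g: a_k = 0, 12, 0, -18, 0, 81/10, 0, -243/140, 0, 243/1120, …
f·g: L₀ = L_f ⊗_s L_g, ord ≤ 1·2.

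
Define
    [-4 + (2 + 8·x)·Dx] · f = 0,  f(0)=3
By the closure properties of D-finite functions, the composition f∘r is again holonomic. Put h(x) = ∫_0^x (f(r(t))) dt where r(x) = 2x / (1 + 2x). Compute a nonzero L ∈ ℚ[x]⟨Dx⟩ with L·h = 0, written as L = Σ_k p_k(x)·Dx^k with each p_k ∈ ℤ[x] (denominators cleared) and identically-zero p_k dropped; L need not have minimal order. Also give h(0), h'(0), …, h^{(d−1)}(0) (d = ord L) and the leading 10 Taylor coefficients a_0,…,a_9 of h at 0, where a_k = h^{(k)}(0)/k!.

f: a_k = 3, 6, -6, 12, -30, 84, -252, 792, -2574, 8580, …
Change of var in L_f (x↦r) gives L₀.
Integrate: L := L₀·Dx.
L = -4·Dx + (1 + 12·x + 20·x^2)·Dx^2  (order 2).
h: a_k = 0, 3, 6, -16, 60, -288, 1632, -72192/7, 70176, -1510400/3, …
ICs: h(0) = 0, h′(0) = 3.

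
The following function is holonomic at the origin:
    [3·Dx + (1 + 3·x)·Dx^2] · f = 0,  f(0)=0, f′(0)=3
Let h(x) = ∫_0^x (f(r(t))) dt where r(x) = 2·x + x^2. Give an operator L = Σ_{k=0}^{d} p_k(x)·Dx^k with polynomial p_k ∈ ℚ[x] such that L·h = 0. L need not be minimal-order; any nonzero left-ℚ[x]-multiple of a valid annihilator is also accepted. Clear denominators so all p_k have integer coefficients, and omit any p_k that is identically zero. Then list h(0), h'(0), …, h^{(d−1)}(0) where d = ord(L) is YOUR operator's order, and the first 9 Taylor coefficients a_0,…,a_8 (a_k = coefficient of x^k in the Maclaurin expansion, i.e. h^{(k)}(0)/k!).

L = (5 + 6·x + 3·x^2)·Dx^2 + (1 + 7·x + 9·x^2 + 3·x^3)·Dx^3  (order 3).
h: a_k = 0, 0, 3, -5, 27/2, -441/10, 801/5, -4365/7, 71361/28, …
ICs: h(0) = 0, h′(0) = 0, h′′(0) = 6.

f: a_k = 0, 3, -9/2, 9, -81/4, 243/5, -243/2, 2187/7, -6561/8, …
Substitute x→r, Dx→(1/r')Dx; clear ⇒ L₀.
Integrate: L := L₀·Dx.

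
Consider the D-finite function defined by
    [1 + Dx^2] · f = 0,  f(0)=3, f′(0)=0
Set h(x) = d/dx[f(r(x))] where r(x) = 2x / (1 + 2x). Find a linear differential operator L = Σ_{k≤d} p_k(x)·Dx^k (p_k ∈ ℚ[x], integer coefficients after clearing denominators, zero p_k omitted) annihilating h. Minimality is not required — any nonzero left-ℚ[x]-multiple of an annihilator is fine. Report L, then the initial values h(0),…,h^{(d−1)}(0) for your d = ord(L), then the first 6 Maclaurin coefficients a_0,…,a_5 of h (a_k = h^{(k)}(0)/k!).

f: a_k = 3, 0, -3/2, 0, 1/8, 0, …
Change of var in L_f (x↦r) gives L₀.
h₀' ⇒ L via d/dx closure of L₀.
L = (28 + 96·x + 96·x^2) + (12 + 72·x + 144·x^2 + 96·x^3)·Dx + (1 + 8·x + 24·x^2 + 32·x^3 + 16·x^4)·Dx^2  (order 2).
h: a_k = 0, -12, 72, -280, 880, -12008/5, …
ICs: h(0) = 0, h′(0) = -12.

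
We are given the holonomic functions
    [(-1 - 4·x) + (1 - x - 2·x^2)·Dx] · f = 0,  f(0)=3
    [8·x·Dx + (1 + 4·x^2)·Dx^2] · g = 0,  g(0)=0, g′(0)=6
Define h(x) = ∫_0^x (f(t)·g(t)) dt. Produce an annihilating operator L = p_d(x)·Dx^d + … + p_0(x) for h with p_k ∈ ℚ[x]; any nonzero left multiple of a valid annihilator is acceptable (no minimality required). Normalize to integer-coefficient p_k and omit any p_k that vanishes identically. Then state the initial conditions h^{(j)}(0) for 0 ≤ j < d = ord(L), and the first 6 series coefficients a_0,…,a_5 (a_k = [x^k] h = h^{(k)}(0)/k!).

L = (4 + 8·x + 48·x^2)·Dx + (2 + 16·x^2 + 48·x^3)·Dx^2 + (-1 + x - 2·x^2 + 4·x^3 + 8·x^4)·Dx^3  (order 3).
h: a_k = 0, 0, 9, 6, 15/2, 66/5, …
ICs: h(0) = 0, h′(0) = 0, h′′(0) = 18.

f: a_k = 3, 3, 9, 15, 33, 63, …
g: a_k = 0, 6, 0, -8, 0, 96/5, …
Product ⇒ symmetric product L₀, ord ≤ 2.
h=∫₀ˣh₀: take L = L₀·Dx.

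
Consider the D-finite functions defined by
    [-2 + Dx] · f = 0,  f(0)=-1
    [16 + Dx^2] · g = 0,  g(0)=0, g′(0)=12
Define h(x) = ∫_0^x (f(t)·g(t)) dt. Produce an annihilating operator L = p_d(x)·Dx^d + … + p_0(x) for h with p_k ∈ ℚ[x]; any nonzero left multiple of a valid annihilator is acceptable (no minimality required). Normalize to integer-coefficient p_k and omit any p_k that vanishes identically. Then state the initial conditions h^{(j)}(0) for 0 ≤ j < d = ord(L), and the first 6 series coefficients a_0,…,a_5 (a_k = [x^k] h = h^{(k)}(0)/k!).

f: a_k = -1, -2, -2, -4/3, -2/3, -4/15, …
g: a_k = 0, 12, 0, -32, 0, 128/5, …
Product ⇒ symmetric product L₀, ord ≤ 2.
h=∫h₀ ⇒ L = L₀·Dx.
L = 20·Dx - 4·Dx^2 + Dx^3  (order 3).
h: a_k = 0, 0, -6, -8, 2, 48/5, …
ICs: h(0) = 0, h′(0) = 0, h′′(0) = -12.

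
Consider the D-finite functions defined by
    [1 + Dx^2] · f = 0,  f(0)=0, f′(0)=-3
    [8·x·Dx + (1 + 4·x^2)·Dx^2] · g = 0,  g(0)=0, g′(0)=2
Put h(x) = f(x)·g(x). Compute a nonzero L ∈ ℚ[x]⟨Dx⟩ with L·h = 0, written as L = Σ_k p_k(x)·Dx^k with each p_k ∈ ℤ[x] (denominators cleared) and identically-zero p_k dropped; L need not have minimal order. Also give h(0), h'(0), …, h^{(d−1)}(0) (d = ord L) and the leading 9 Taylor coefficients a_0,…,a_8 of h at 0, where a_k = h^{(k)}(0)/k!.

f: a_k = 0, -3, 0, 1/2, 0, -1/40, 0, 1/1680, 0, …
g: a_k = 0, 2, 0, -8/3, 0, 32/5, 0, -128/7, 0, …
Product ⇒ symmetric product L₀, ord ≤ 4.
L = (85 + 944·x^2 + 416·x^4 + 256·x^6 + 256·x^8) + (144·x + 704·x^3 + 768·x^5 + 1024·x^7)·Dx + (90 + 992·x^2 + 576·x^4 + 512·x^6 + 512·x^8)·Dx^2 + (144·x + 704·x^3 + 768·x^5 + 1024·x^7)·Dx^3 + (5 + 48·x^2 + 160·x^4 + 256·x^6 + 256·x^8)·Dx^4  (order 4).
h: a_k = 0, 0, -6, 0, 9, 0, -247/12, 0, 465/8, …
ICs: h(0) = 0, h′(0) = 0, h′′(0) = -12, h′′′(0) = 0.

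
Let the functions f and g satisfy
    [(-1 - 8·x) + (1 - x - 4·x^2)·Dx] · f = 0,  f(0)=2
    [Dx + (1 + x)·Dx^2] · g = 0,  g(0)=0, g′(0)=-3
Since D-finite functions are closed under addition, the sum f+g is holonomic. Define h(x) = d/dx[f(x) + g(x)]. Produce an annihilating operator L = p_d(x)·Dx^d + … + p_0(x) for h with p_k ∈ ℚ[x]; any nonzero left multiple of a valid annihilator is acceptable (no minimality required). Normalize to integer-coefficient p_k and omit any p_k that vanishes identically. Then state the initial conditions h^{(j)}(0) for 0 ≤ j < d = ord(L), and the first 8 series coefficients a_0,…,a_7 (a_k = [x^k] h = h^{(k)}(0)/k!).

L = (74 + 562·x + 1120·x^2 + 1728·x^3 + 768·x^4) + (52 + 576·x + 1636·x^2 + 3264·x^3 + 3488·x^4 + 1280·x^5)·Dx + (-11 - 41·x - 53·x^2 + 185·x^3 + 704·x^4 + 752·x^5 + 256·x^6)·Dx^2  (order 2).
h: a_k = -1, 23, 51, 235, 647, 2175, 6171, 18643, …
ICs: h(0) = -1, h′(0) = 23.

f: a_k = 2, 2, 10, 18, 58, 130, 362, 882, …
g: a_k = 0, -3, 3/2, -1, 3/4, -3/5, 1/2, -3/7, …
L₀ := lclm(L_f,L_g); ord L₀ ≤ 1+2.
Derive L from L₀ (diff closure).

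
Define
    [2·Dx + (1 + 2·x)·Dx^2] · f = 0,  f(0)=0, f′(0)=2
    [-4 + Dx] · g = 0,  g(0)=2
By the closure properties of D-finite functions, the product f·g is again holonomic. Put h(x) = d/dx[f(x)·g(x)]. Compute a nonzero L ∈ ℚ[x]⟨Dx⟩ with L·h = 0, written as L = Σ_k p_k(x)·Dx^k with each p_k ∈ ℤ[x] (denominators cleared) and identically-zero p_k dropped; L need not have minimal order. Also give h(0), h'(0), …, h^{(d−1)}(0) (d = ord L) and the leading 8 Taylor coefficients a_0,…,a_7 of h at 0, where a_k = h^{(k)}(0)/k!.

L = (16 + 64·x + 128·x^2) + (-8 - 40·x - 64·x^2)·Dx + (1 + 6·x + 8·x^2)·Dx^2  (order 2).
h: a_k = 4, 24, 64, 96, 352/3, 256/3, 4352/45, -512/45, …
ICs: h(0) = 4, h′(0) = 24.

f: a_k = 0, 2, -2, 8/3, -4, 32/5, -32/3, 128/7, …
g: a_k = 2, 8, 16, 64/3, 64/3, 256/15, 512/45, 2048/315, …
L₀ := L_f ⊗_s L_g (sym. prod.), ord ≤ 2.
Derive L from L₀ (diff closure).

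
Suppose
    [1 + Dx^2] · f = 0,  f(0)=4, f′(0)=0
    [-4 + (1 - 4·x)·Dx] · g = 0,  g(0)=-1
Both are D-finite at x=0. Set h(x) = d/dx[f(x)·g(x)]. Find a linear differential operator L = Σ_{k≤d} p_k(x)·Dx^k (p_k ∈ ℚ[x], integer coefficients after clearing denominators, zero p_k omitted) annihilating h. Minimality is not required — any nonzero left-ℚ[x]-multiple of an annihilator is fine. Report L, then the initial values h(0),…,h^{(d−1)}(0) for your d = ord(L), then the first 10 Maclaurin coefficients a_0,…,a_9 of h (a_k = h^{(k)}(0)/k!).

f: a_k = 4, 0, -2, 0, 1/6, 0, -1/180, 0, 1/10080, 0, …
g: a_k = -1, -4, -16, -64, -256, -1024, -4096, -16384, -65536, -262144, …
Sym-product of L_f,L_g gives L₀ (≤ ord 2).
Derive L from L₀ (diff closure).
L = (-31 - 8·x + 16·x^2) + (-8 + 32·x)·Dx + (1 - 8·x + 16·x^2)·Dx^2  (order 2).
h: a_k = -16, -124, -744, -11906/3, -59530/3, -2857439/30, -20002073/45, -512053069/252, -512053069/56, -3686782096799/90720, …
ICs: h(0) = -16, h′(0) = -124.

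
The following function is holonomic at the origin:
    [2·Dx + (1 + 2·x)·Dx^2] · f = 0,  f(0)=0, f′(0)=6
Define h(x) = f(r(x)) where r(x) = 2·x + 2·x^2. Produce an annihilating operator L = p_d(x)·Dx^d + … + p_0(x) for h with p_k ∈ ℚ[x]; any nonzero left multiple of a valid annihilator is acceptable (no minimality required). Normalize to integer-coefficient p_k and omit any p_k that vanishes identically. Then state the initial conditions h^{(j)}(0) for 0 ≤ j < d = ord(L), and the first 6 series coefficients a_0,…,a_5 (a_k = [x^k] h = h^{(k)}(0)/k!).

f: a_k = 0, 6, -6, 8, -12, 96/5, …
h₀=f(r): pull back L_f along r ⇒ L₀.
L = 2·Dx + (1 + 2·x)·Dx^2  (order 2).
h: a_k = 0, 12, -12, 16, -24, 192/5, …
ICs: h(0) = 0, h′(0) = 12.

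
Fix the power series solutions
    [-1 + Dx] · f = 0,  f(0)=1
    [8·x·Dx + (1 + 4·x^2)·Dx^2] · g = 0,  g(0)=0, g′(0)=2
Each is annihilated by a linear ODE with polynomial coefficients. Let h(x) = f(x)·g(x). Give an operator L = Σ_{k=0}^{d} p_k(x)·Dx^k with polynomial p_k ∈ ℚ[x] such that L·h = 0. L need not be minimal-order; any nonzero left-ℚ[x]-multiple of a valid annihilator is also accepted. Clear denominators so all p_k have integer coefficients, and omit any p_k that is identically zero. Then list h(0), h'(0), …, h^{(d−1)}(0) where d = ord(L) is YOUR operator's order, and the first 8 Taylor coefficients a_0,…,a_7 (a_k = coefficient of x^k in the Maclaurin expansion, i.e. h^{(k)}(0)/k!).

L = (1 - 8·x + 4·x^2) + (-2 + 8·x - 8·x^2)·Dx + (1 + 4·x^2)·Dx^2  (order 2).
h: a_k = 0, 2, 2, -5/3, -7/3, 103/20, 215/36, -12763/840, …
ICs: h(0) = 0, h′(0) = 2.

f: a_k = 1, 1, 1/2, 1/6, 1/24, 1/120, 1/720, 1/5040, …
g: a_k = 0, 2, 0, -8/3, 0, 32/5, 0, -128/7, …
f·g: L₀ = L_f ⊗_s L_g, ord ≤ 1·2.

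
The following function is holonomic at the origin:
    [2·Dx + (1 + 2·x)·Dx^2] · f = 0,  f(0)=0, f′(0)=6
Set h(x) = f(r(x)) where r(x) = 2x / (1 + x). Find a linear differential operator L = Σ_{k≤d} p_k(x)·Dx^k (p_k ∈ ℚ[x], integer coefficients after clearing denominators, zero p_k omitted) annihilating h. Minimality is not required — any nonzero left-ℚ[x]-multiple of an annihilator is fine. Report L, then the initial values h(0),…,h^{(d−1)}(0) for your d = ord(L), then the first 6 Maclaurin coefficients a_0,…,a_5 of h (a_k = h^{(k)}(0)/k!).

L = (6 + 10·x)·Dx + (1 + 6·x + 5·x^2)·Dx^2  (order 2).
h: a_k = 0, 12, -36, 124, -468, 9372/5, …
ICs: h(0) = 0, h′(0) = 12.

f: a_k = 0, 6, -6, 8, -12, 96/5, …
f∘r: x↦r, Dx↦Dx/r' in L_f ⇒ L₀.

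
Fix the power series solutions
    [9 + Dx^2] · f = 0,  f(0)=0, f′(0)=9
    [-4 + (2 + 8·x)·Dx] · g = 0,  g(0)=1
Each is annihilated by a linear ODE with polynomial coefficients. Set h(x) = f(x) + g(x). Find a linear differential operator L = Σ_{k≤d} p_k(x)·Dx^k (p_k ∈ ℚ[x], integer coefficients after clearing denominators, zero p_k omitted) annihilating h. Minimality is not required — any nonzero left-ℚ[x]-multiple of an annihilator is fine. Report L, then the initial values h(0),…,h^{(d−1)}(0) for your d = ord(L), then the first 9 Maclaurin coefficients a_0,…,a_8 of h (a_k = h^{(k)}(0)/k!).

L = (-378 - 1296·x - 2592·x^2) + (45 + 828·x + 3888·x^2 + 5184·x^3)·Dx + (-42 - 144·x - 288·x^2)·Dx^2 + (5 + 92·x + 432·x^2 + 576·x^3)·Dx^3  (order 3).
h: a_k = 1, 11, -2, -19/2, -10, 1363/40, -84, 147111/560, -858, …
ICs: h(0) = 1, h′(0) = 11, h′′(0) = -4.

f: a_k = 0, 9, 0, -27/2, 0, 243/40, 0, -729/560, 0, …
g: a_k = 1, 2, -2, 4, -10, 28, -84, 264, -858, …
f+g: L₀ = lclm(L_f,L_g), ord ≤ 2+1.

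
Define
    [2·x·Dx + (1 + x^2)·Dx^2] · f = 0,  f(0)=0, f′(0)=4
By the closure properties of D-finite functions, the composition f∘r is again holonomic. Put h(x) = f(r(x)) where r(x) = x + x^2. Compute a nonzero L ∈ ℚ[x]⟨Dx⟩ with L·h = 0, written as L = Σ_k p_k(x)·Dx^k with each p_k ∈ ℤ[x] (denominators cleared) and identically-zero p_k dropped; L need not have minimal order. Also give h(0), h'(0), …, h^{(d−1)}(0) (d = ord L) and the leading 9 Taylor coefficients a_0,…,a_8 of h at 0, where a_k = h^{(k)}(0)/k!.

f: a_k = 0, 4, 0, -4/3, 0, 4/5, 0, -4/7, 0, …
L₀ from L_f via x↦r, Dx↦r'^{-1}Dx.
L = (-2 + 2·x + 8·x^2 + 12·x^3 + 6·x^4)·Dx + (1 + 2·x + x^2 + 4·x^3 + 5·x^4 + 2·x^5)·Dx^2  (order 2).
h: a_k = 0, 4, 4, -4/3, -4, -16/5, 8/3, 52/7, 4, …
ICs: h(0) = 0, h′(0) = 4.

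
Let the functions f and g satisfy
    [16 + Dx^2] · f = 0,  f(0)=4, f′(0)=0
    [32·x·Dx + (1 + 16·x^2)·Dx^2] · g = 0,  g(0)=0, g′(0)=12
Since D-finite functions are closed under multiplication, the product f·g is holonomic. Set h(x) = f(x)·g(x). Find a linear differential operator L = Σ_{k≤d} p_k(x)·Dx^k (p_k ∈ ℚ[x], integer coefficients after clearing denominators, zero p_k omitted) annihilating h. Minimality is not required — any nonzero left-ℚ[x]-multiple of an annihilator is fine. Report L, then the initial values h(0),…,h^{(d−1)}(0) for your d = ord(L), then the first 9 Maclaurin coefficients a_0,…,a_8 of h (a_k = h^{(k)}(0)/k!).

L = (1280 + 53248·x^2 + 360448·x^4 + 2097152·x^6 + 8388608·x^8) + (1536·x + 40960·x^3 + 393216·x^5 + 2097152·x^7)·Dx + (96 + 4096·x^2 + 36864·x^4 + 262144·x^6 + 1048576·x^8)·Dx^2 + (96·x + 2560·x^3 + 24576·x^5 + 131072·x^7)·Dx^3 + (1 + 48·x^2 + 896·x^4 + 8192·x^6 + 32768·x^8)·Dx^4  (order 4).
h: a_k = 0, 48, 0, -640, 0, 25088/5, 0, -5328896/105, 0, …
ICs: h(0) = 0, h′(0) = 48, h′′(0) = 0, h′′′(0) = -3840.

f: a_k = 4, 0, -32, 0, 128/3, 0, -1024/45, 0, 2048/315, …
g: a_k = 0, 12, 0, -64, 0, 3072/5, 0, -49152/7, 0, …
Product ⇒ symmetric product L₀, ord ≤ 4.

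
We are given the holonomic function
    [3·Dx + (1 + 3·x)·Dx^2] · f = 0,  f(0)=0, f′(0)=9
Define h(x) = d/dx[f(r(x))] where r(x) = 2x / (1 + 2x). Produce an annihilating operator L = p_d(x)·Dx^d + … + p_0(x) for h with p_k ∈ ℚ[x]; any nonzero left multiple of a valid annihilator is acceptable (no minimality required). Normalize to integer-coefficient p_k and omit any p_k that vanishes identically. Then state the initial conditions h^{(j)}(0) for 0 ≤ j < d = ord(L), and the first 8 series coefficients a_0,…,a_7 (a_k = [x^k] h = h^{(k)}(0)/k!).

f: a_k = 0, 9, -27/2, 27, -243/4, 729/5, -729/2, 6561/7, …
Substitute x→r, Dx→(1/r')Dx; clear ⇒ L₀.
h=h₀': d/dx-closure on L₀ ⇒ L.
L = (10 + 32·x) + (1 + 10·x + 16·x^2)·Dx  (order 1).
h: a_k = 18, -180, 1512, -12240, 98208, -786240, 6291072, -50330880, …
ICs: h(0) = 18.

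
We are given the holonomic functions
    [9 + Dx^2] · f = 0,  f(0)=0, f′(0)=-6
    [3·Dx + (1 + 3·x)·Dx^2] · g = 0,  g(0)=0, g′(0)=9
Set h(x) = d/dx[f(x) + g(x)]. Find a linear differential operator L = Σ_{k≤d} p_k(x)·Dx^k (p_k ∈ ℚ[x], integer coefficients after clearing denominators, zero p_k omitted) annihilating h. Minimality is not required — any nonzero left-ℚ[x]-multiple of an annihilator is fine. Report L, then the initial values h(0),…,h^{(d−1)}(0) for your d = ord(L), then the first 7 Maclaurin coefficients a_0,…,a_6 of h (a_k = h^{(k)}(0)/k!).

f: a_k = 0, -6, 0, 9, 0, -81/20, 0, …
g: a_k = 0, 9, -27/2, 27, -243/4, 729/5, -729/2, …
L₀ := lclm(L_f,L_g); ord L₀ ≤ 2+2.
Differentiate: ansatz ord ≤ ord L₀ ⇒ L.
L = (63 + 54·x + 81·x^2) + (9 + 45·x + 81·x^2 + 81·x^3)·Dx + (7 + 6·x + 9·x^2)·Dx^2 + (1 + 5·x + 9·x^2 + 9·x^3)·Dx^3  (order 3).
h: a_k = 3, -27, 108, -243, 2835/4, -2187, 262683/40, …
ICs: h(0) = 3, h′(0) = -27, h′′(0) = 216.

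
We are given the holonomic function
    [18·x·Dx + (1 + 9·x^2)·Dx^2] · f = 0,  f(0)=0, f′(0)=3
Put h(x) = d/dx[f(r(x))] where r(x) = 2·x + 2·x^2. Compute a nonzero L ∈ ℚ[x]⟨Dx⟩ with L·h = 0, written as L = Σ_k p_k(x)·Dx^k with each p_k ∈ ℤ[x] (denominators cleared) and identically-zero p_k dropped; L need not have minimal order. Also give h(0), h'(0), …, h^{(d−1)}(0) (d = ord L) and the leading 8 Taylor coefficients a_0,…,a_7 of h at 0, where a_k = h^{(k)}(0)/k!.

L = (-2 + 72·x + 288·x^2 + 432·x^3 + 216·x^4) + (1 + 2·x + 36·x^2 + 144·x^3 + 180·x^4 + 72·x^5)·Dx  (order 1).
h: a_k = 6, 12, -216, -864, 6696, 46224, -171072, -2115072, …
ICs: h(0) = 6.

f: a_k = 0, 3, 0, -9, 0, 243/5, 0, -2187/7, …
Change of var in L_f (x↦r) gives L₀.
Differentiate: ansatz ord ≤ ord L₀ ⇒ L.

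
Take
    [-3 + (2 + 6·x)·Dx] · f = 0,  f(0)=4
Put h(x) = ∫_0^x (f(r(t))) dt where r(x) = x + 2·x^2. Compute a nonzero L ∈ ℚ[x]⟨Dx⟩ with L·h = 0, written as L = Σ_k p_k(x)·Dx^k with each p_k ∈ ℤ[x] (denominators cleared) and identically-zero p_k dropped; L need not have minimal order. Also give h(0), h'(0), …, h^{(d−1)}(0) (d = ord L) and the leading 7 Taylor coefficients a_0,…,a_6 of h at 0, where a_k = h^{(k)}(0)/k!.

f: a_k = 4, 6, -9/2, 27/4, -405/32, 1701/64, -15309/256, …
Change of var in L_f (x↦r) gives L₀.
h=∫₀ˣh₀: take L = L₀·Dx.
L = (-3 - 12·x)·Dx + (2 + 6·x + 12·x^2)·Dx^2  (order 2).
h: a_k = 0, 4, 3, 5/2, -45/16, 63/32, 135/128, …
ICs: h(0) = 0, h′(0) = 4.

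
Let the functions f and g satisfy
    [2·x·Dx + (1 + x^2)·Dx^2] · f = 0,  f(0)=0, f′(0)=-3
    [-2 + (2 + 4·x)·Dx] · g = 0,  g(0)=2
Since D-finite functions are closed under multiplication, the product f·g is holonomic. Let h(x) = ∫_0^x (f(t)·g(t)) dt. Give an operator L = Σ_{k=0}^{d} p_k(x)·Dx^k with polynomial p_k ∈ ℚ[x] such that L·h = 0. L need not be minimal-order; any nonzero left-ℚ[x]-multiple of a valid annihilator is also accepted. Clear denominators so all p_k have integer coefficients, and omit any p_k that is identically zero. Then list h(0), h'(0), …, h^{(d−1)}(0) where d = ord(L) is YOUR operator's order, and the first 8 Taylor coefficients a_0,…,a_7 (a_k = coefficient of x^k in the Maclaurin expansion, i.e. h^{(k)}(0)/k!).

f: a_k = 0, -3, 0, 1, 0, -3/5, 0, 3/7, …
g: a_k = 2, 2, -1, 1, -5/4, 7/4, -21/8, 33/8, …
Sym-product of L_f,L_g gives L₀ (≤ ord 2).
∫: right-multiply L₀ by Dx.
L = (3 - 2·x - x^2)·Dx + (-2 - 2·x + 6·x^2 + 4·x^3)·Dx^2 + (1 + 4·x + 5·x^2 + 4·x^3 + 4·x^4)·Dx^3  (order 3).
h: a_k = 0, 0, -3, -2, 5/4, -1/5, 31/120, -109/140, …
ICs: h(0) = 0, h′(0) = 0, h′′(0) = -6.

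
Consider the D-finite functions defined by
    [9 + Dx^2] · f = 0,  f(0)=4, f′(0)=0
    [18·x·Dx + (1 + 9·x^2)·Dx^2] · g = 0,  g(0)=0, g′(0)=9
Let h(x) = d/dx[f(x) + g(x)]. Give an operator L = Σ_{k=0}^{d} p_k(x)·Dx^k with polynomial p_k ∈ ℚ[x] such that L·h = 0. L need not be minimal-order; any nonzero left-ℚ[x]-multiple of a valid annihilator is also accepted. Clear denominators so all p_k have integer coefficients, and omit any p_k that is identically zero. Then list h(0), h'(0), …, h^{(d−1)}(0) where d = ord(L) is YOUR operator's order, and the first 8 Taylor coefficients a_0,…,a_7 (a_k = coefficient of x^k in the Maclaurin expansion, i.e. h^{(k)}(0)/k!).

f: a_k = 4, 0, -18, 0, 27/2, 0, -81/20, 0, …
g: a_k = 0, 9, 0, -27, 0, 729/5, 0, -6561/7, …
f+g: L₀ = lclm(L_f,L_g), ord ≤ 2+2.
Derive L from L₀ (diff closure).
L = (-1782·x + 20412·x^3 + 13122·x^5) + (-9 + 567·x^2 + 6561·x^4 + 6561·x^6)·Dx + (-198·x + 2268·x^3 + 1458·x^5)·Dx^2 + (-1 + 63·x^2 + 729·x^4 + 729·x^6)·Dx^3  (order 3).
h: a_k = 9, -36, -81, 54, 729, -243/10, -6561, 729/140, …
ICs: h(0) = 9, h′(0) = -36, h′′(0) = -162.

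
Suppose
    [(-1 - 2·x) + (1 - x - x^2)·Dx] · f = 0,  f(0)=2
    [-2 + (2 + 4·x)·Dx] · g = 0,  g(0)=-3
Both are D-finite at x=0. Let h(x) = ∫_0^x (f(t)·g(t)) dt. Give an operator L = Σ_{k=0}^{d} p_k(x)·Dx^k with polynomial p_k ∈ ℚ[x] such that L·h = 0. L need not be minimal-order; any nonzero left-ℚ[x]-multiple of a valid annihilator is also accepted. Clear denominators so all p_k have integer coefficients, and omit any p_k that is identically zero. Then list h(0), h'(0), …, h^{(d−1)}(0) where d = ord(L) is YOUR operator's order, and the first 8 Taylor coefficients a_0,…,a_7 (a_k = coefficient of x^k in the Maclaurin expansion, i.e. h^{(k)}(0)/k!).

L = (2 + 3·x + 3·x^2)·Dx + (-1 - x + 3·x^2 + 2·x^3)·Dx^2  (order 2).
h: a_k = 0, -6, -6, -5, -15/2, -33/4, -51/4, -879/56, …
ICs: h(0) = 0, h′(0) = -6.

f: a_k = 2, 2, 4, 6, 10, 16, 26, 42, …
g: a_k = -3, -3, 3/2, -3/2, 15/8, -21/8, 63/16, -99/16, …
Product ⇒ symmetric product L₀, ord ≤ 1.
∫: right-multiply L₀ by Dx.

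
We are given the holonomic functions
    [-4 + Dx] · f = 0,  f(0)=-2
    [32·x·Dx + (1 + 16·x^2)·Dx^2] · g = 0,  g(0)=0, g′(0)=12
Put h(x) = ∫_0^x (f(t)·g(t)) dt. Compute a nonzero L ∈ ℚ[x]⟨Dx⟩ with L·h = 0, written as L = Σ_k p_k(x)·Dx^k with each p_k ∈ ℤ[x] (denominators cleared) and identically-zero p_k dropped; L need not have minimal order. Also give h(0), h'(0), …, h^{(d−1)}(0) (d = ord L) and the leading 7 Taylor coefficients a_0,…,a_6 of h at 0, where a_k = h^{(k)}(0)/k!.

L = (16 - 128·x + 256·x^2)·Dx + (-8 + 32·x - 128·x^2)·Dx^2 + (1 + 16·x^2)·Dx^3  (order 3).
h: a_k = 0, 0, -12, -32, -16, 256/5, -384/5, …
ICs: h(0) = 0, h′(0) = 0, h′′(0) = -24.

f: a_k = -2, -8, -16, -64/3, -64/3, -256/15, -512/45, …
g: a_k = 0, 12, 0, -64, 0, 3072/5, 0, …
f·g: L₀ = L_f ⊗_s L_g, ord ≤ 1·2.
∫: right-multiply L₀ by Dx.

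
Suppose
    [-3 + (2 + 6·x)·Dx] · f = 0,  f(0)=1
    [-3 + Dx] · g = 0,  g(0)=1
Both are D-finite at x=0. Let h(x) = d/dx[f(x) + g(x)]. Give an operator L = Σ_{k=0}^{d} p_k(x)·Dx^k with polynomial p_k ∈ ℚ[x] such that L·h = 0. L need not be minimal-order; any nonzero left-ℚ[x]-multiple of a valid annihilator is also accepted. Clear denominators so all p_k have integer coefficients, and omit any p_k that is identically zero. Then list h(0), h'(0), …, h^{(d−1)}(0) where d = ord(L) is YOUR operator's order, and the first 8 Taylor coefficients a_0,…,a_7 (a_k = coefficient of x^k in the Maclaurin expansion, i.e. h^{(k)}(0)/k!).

L = (-15 - 18·x) + (-1 - 24·x - 36·x^2)·Dx + (2 + 10·x + 12·x^2)·Dx^2  (order 2).
h: a_k = 9/2, 27/4, 297/16, 27/32, 11097/256, -214083/2560, 2557089/10240, -98326791/143360, …
ICs: h(0) = 9/2, h′(0) = 27/4.

f: a_k = 1, 3/2, -9/8, 27/16, -405/128, 1701/256, -15309/1024, 72171/2048, …
g: a_k = 1, 3, 9/2, 9/2, 27/8, 81/40, 81/80, 243/560, …
f+g: L₀ = lclm(L_f,L_g), ord ≤ 1+1.
h=h₀': d/dx-closure on L₀ ⇒ L.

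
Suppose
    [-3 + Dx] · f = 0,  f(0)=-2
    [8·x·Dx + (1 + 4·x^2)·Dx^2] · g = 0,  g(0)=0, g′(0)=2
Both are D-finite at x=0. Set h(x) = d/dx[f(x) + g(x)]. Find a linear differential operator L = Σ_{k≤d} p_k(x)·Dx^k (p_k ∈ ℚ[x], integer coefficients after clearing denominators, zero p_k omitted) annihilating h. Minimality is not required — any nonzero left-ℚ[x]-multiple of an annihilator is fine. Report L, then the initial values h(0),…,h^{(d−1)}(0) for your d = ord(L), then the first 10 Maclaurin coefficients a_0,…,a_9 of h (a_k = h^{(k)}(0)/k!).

f: a_k = -2, -6, -9, -9, -27/4, -81/20, -81/40, -243/280, -729/2240, -243/2240, …
g: a_k = 0, 2, 0, -8/3, 0, 32/5, 0, -128/7, 0, 512/9, …
L₀ := lclm(L_f,L_g); ord L₀ ≤ 1+2.
h₀' ⇒ L via d/dx closure of L₀.
L = (24 - 72·x - 288·x^2 - 288·x^3) + (-17 + 24·x^2 - 144·x^4)·Dx + (3 + 8·x + 24·x^2 + 32·x^3 + 48·x^4)·Dx^2  (order 2).
h: a_k = -4, -18, -35, -27, 47/4, -243/20, -5363/40, -729/280, 1144693/2240, -729/2240, …
ICs: h(0) = -4, h′(0) = -18.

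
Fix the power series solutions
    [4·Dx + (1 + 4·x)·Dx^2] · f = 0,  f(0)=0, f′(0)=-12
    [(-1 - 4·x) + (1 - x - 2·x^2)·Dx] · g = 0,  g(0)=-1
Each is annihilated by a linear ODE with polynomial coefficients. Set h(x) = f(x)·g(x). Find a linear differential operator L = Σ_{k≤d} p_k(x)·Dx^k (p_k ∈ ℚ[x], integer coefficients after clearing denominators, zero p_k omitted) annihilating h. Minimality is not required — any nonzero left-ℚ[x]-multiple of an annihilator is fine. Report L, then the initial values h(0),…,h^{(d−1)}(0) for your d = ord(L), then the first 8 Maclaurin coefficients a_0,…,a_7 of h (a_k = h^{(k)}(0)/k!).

f: a_k = 0, -12, 24, -64, 192, -3072/5, 2048, -49152/7, …
g: a_k = -1, -1, -3, -5, -11, -21, -43, -85, …
Product ⇒ symmetric product L₀, ord ≤ 2.
L = (8 + 32·x) + (-2 + 20·x + 40·x^2)·Dx + (-1 - 3·x + 6·x^2 + 8·x^3)·Dx^2  (order 2).
h: a_k = 0, 12, -12, 76, -140, 3132/5, -8508/5, 230052/35, …
ICs: h(0) = 0, h′(0) = 12.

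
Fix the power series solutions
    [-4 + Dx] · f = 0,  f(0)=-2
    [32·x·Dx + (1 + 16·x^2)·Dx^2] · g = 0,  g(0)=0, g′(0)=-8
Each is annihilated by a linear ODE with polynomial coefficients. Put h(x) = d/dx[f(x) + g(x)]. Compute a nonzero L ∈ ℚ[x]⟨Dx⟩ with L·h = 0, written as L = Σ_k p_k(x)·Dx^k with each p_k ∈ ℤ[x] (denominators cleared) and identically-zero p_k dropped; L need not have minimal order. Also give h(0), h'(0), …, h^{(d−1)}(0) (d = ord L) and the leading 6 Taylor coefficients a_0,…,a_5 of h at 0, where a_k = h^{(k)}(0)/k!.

f: a_k = -2, -8, -16, -64/3, -64/3, -256/15, …
g: a_k = 0, -8, 0, 128/3, 0, -2048/5, …
Sum ⇒ L₀ = lclm(L_f,L_g) in ℚ(x)⟨Dx⟩.
Derive L from L₀ (diff closure).
L = (32 - 256·x - 512·x^2) + (-12 + 48·x + 64·x^2 - 256·x^3)·Dx + (1 + 4·x + 16·x^2 + 64·x^3)·Dx^2  (order 2).
h: a_k = -16, -32, 64, -256/3, -6400/3, -1024/15, …
ICs: h(0) = -16, h′(0) = -32.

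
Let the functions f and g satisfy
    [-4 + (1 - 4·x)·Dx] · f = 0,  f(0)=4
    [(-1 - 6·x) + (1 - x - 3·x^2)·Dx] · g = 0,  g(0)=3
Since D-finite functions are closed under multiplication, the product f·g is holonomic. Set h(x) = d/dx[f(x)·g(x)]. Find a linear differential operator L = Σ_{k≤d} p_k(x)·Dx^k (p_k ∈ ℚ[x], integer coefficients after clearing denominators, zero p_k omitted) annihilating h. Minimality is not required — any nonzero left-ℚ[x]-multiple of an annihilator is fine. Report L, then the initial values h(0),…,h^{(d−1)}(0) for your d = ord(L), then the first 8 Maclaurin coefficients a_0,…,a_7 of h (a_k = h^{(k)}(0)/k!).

L = (48 - 102·x - 354·x^2 + 192·x^3 + 1728·x^4) + (-5 + 27·x + 21·x^2 - 238·x^3 + 60·x^4 + 432·x^5)·Dx  (order 1).
h: a_k = 60, 576, 3708, 20688, 105840, 515016, 2421636, 11119104, …
ICs: h(0) = 60.

f: a_k = 4, 16, 64, 256, 1024, 4096, 16384, 65536, …
g: a_k = 3, 3, 12, 21, 57, 120, 291, 651, …
f·g: L₀ = L_f ⊗_s L_g, ord ≤ 1·1.
Differentiate: ansatz ord ≤ ord L₀ ⇒ L.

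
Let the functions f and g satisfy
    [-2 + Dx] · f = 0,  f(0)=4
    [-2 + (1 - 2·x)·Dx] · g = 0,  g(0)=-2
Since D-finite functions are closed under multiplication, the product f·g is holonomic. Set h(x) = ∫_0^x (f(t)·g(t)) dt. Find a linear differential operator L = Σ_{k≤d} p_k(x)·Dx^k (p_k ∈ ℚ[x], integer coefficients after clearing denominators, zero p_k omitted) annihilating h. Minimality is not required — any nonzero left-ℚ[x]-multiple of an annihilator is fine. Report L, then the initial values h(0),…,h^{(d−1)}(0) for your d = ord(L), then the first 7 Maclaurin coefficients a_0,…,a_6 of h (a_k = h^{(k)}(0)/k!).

f: a_k = 4, 8, 8, 16/3, 8/3, 16/15, 16/45, …
g: a_k = -2, -4, -8, -16, -32, -64, -128, …
Sym-product of L_f,L_g gives L₀ (≤ ord 1).
Integrate: L := L₀·Dx.
L = (4 - 4·x)·Dx + (-1 + 2·x)·Dx^2  (order 2).
h: a_k = 0, -8, -16, -80/3, -128/3, -208/3, -5216/45, …
ICs: h(0) = 0, h′(0) = -8.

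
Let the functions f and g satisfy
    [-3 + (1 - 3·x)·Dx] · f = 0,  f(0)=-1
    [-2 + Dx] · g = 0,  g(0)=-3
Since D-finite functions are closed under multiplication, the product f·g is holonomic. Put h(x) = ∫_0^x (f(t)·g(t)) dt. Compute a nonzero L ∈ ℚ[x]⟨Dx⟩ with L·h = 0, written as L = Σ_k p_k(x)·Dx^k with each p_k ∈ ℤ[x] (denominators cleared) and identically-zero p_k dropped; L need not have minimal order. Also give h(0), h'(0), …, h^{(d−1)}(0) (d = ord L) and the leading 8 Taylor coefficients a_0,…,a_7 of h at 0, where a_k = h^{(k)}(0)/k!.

L = (5 - 6·x)·Dx + (-1 + 3·x)·Dx^2  (order 2).
h: a_k = 0, 3, 15/2, 17, 157/4, 473/5, 7099/30, 12779/21, …
ICs: h(0) = 0, h′(0) = 3.

f: a_k = -1, -3, -9, -27, -81, -243, -729, -2187, …
g: a_k = -3, -6, -6, -4, -2, -4/5, -4/15, -8/105, …
L₀ := L_f ⊗_s L_g (sym. prod.), ord ≤ 1.
∫: right-multiply L₀ by Dx.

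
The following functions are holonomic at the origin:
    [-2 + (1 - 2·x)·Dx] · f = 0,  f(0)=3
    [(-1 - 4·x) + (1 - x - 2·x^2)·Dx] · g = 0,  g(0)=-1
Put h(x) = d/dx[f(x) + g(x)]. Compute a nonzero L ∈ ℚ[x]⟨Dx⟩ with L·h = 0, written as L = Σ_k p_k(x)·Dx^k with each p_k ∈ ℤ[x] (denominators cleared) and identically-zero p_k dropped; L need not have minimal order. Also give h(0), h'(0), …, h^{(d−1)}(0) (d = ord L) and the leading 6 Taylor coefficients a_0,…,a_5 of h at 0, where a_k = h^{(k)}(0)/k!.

f: a_k = 3, 6, 12, 24, 48, 96, …
g: a_k = -1, -1, -3, -5, -11, -21, …
Sum ⇒ L₀ = lclm(L_f,L_g) in ℚ(x)⟨Dx⟩.
Differentiate: ansatz ord ≤ ord L₀ ⇒ L.
L = 12 + (3 + 12·x)·Dx + (-1 + x + 2·x^2)·Dx^2  (order 2).
h: a_k = 5, 18, 57, 148, 375, 894, …
ICs: h(0) = 5, h′(0) = 18.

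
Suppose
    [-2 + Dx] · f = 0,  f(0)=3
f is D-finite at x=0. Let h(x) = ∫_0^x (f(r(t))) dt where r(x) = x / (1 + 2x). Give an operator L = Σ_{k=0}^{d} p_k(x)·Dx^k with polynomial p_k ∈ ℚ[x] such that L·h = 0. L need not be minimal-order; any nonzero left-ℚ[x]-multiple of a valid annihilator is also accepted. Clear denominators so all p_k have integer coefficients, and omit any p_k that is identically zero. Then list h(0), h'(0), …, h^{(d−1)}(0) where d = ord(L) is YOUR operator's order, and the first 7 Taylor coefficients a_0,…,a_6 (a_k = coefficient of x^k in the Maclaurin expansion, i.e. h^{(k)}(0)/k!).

L = -2·Dx + (1 + 4·x + 4·x^2)·Dx^2  (order 2).
h: a_k = 0, 3, 3, -2, 1, 2/5, -38/15, …
ICs: h(0) = 0, h′(0) = 3.

f: a_k = 3, 6, 6, 4, 2, 4/5, 4/15, …
h₀=f(r): pull back L_f along r ⇒ L₀.
h=∫₀ˣh₀: take L = L₀·Dx.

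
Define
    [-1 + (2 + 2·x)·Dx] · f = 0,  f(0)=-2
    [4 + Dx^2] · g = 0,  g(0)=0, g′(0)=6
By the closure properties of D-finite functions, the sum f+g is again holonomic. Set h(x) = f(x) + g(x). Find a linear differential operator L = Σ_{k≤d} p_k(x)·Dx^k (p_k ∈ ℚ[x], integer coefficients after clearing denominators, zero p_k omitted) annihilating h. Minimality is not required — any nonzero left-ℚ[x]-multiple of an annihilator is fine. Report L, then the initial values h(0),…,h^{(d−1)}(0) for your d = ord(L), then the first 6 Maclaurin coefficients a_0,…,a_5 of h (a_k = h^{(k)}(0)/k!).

L = (-76 - 128·x - 64·x^2) + (120 + 376·x + 384·x^2 + 128·x^3)·Dx + (-19 - 32·x - 16·x^2)·Dx^2 + (30 + 94·x + 96·x^2 + 32·x^3)·Dx^3  (order 3).
h: a_k = -2, 5, 1/4, -33/8, 5/64, 477/640, …
ICs: h(0) = -2, h′(0) = 5, h′′(0) = 1/2.

f: a_k = -2, -1, 1/4, -1/8, 5/64, -7/128, …
g: a_k = 0, 6, 0, -4, 0, 4/5, …
Weyl lclm of L_f,L_g ⇒ L₀ (ord ≤ 3).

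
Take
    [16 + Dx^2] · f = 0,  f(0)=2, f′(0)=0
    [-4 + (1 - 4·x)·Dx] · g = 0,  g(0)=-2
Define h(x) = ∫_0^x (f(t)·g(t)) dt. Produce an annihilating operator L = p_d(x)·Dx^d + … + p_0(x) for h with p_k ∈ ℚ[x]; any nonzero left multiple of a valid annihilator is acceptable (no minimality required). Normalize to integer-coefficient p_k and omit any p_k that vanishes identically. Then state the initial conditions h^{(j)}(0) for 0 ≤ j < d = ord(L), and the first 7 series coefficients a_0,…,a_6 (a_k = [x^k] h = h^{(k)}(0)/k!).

L = (-16 + 64·x)·Dx + 8·Dx^2 + (-1 + 4·x)·Dx^3  (order 3).
h: a_k = 0, -4, -8, -32/3, -32, -1664/15, -3328/9, …
ICs: h(0) = 0, h′(0) = -4, h′′(0) = -16.

f: a_k = 2, 0, -16, 0, 64/3, 0, -512/45, …
g: a_k = -2, -8, -32, -128, -512, -2048, -8192, …
f·g: L₀ = L_f ⊗_s L_g, ord ≤ 2·1.
∫: right-multiply L₀ by Dx.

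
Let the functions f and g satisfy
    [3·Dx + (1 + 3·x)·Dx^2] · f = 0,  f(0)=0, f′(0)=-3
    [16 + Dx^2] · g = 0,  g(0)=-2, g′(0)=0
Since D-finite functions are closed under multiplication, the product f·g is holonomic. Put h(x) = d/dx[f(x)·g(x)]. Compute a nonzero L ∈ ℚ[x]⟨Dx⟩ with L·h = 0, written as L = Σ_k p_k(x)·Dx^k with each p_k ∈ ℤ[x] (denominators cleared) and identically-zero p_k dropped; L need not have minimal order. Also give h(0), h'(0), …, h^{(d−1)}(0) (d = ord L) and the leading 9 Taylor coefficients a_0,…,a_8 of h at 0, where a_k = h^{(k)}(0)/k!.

L = (-252256 - 1400832·x + 774144·x^2 + 36937728·x^3 + 133871616·x^4 + 191102976·x^5 + 95551488·x^6) + (-43296 + 45216·x + 2557440·x^2 + 11404800·x^3 + 19906560·x^4 + 11943936·x^5)·Dx + (-14630 - 16992·x + 831600·x^2 + 6110208·x^3 + 17853696·x^4 + 23887872·x^5 + 11943936·x^6)·Dx^2 + (-2706 + 2826·x + 159840·x^2 + 712800·x^3 + 1244160·x^4 + 746496·x^5)·Dx^3 + (71 + 4410·x + 48951·x^2 + 237600·x^3 + 592920·x^4 + 746496·x^5 + 373248·x^6)·Dx^4  (order 4).
h: a_k = 6, -18, -90, 126, 86, -90, 538/15, -3082/5, 100578/35, …
ICs: h(0) = 6, h′(0) = -18, h′′(0) = -180, h′′′(0) = 756.

f: a_k = 0, -3, 9/2, -9, 81/4, -243/5, 243/2, -2187/7, 6561/8, …
g: a_k = -2, 0, 16, 0, -64/3, 0, 512/45, 0, -1024/315, …
Sym-product of L_f,L_g gives L₀ (≤ ord 4).
Differentiate: ansatz ord ≤ ord L₀ ⇒ L.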